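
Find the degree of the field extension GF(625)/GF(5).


GF(625) = GF(5^4), so the extension degree is 4

[GF(625)/GF(5)] = 4


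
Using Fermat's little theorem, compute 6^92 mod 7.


Fermat's little theorem: if p is prime and gcd(a,p)=1, then a^(p-1) ≡ 1 (mod p)
p = 7 is prime, gcd(6,7) = 1
Reduce exponent: 92 mod 6 = 2
So 6^92 ≡ 6^2 (mod 7)
6^2 mod 7 = 1

6^92 ≡ 1 (mod 7)


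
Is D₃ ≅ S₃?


Comparing D₃ and S₃:
Both are the unique non-abelian group of order 6

Yes, D₃ ≅ S₃


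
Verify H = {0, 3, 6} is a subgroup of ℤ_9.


Subgroup test for H = {0, 3, 6} in (ℤ_9, +):
(1) 0 ∈ H? Yes
(2) Closure: for all a,b ∈ H, (a+b) mod 9 ∈ H? Yes
(3) Inverses: for all a ∈ H, -a mod 9 ∈ H? Yes

Yes, H is a subgroup of ℤ_9


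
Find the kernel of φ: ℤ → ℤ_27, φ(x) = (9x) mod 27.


Kernel = preimage of identity
ker(φ) = {x ∈ ℤ : 9x ≡ 0 (mod 27)}. gcd(9,27) = 9, so 9x ≡ 0 (mod 27) ⟺ x ≡ 0 (mod 27/9 = 3). Hence ker(φ) = 3ℤ

ker(φ) = 3ℤ


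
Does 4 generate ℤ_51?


g generates ℤ_n iff gcd(g, n) = 1
gcd(4, 51) = 1
Since gcd = 1, 4 is a generator.

Yes, 4 generates ℤ_51


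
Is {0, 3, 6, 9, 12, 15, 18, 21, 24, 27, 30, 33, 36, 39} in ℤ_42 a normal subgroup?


H = {0, 3, 6, 9, 12, 15, 18, 21, 24, 27, 30, 33, 36, 39} in ℤ_42
ℤ_42 is abelian; every subgroup of an abelian group is normal

Yes, normal subgroup


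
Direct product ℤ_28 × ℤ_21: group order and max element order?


|ℤ_28 × ℤ_21| = 28 × 21 = 588
Max element order = lcm(28,21) = 84
Cyclic? No (gcd=7)

|ℤ_28×ℤ_21| = 588, max element order = 84


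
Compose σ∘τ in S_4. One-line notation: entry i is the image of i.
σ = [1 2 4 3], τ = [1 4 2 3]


σ∘τ: apply τ first, then σ
1 →τ 1 →σ 1
2 →τ 4 →σ 3
3 →τ 2 →σ 2
4 →τ 3 →σ 4

σ∘τ = [1 3 2 4]


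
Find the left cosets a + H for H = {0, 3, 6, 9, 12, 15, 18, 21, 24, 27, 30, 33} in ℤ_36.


H = {0, 3, 6, 9, 12, 15, 18, 21, 24, 27, 30, 33}, |H| = 12
Number of cosets = |G|/|H| = 36/12 = 3
0 + H = {0, 3, 6, 9, 12, 15, 18, 21, 24, 27, 30, 33}
1 + H = {1, 4, 7, 10, 13, 16, 19, 22, 25, 28, 31, 34}
2 + H = {2, 5, 8, 11, 14, 17, 20, 23, 26, 29, 32, 35}

Cosets: 0+H={0,3,6,9,12,15,18,21,24,27,30,33}; 1+H={1,4,7,10,13,16,19,22,25,28,31,34}; 2+H={2,5,8,11,14,17,20,23,26,29,32,35}


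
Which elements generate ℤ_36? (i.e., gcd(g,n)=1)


g generates ℤ_n iff gcd(g,n) = 1
Prime factors of 36: 2, 3
Generators are g ∈ {1,...,35} not divisible by any of these primes.
Generators: {1, 5, 7, 11, 13, 17, 19, 23, 25, 29, 31, 35}
Number of generators = φ(36) = 12

Generators of ℤ_36 = {1, 5, 7, 11, 13, 17, 19, 23, 25, 29, 31, 35}


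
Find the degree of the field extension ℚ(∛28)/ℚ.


∛28 has minimal polynomial x³ - 28 (irreducible over ℚ since 28 is not a perfect cube)

[ℚ(∛28)/ℚ] = 3


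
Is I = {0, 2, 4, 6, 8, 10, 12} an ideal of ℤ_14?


Check ideal conditions for I = {0, 2, 4, 6, 8, 10, 12} in ℤ_14:
(1) I is an additive subgroup? Yes
(2) For r ∈ ℤ_14 and a ∈ I: r·a ∈ I? Yes

Yes, I is an ideal of ℤ_14


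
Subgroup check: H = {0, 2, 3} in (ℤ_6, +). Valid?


Subgroup test for H = {0, 2, 3} in (ℤ_6, +):
(1) 0 ∈ H? Yes
(2) Closure: for all a,b ∈ H, (a+b) mod 6 ∈ H? No  [counterexample: 2 + 2 = 4 ∉ H]
(3) Inverses: for all a ∈ H, -a mod 6 ∈ H? No

No, H is not a subgroup of ℤ_6


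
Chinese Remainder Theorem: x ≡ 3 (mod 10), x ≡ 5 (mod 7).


m₁ = 10, m₂ = 7, gcd = 1, so CRT applies. M = m₁·m₂ = 70
Let M₁ = M/m₁ = 7, M₂ = M/m₂ = 10
Find y₁ ≡ M₁⁻¹ (mod m₁): 7⁻¹ ≡ 3 (mod 10)
Find y₂ ≡ M₂⁻¹ (mod m₂): 10⁻¹ ≡ 5 (mod 7)
x = a₁·M₁·y₁ + a₂·M₂·y₂ = 3·7·3 + 5·10·5 = 313
Reduce mod 70: x ≡ 33
Check: 33 mod 10 = 3 ✓, 33 mod 7 = 5 ✓

x ≡ 33 (mod 70)


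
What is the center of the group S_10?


Z(G) = {g ∈ G | gx = xg for all x ∈ G}
S_n is non-abelian for n ≥ 3; Z(S_10) is trivial

Z(S_10) = {e}


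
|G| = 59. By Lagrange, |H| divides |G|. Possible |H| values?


Lagrange's theorem: |H| divides |G|
|G| = 59
Divisors of 59: 1, 59

Possible subgroup orders: {1, 59}


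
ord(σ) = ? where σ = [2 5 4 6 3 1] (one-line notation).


Cycle decomposition: (1 2 5 3 4 6)
Cycle lengths: 6
Order = lcm(6) = 6

ord(σ) = 6


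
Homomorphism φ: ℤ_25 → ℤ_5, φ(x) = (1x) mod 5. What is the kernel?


Kernel = preimage of identity
ker(φ) = {x ∈ ℤ_25 : 1x ≡ 0 (mod 5)}. Since 5 | 25, φ is well-defined. The kernel is the cyclic subgroup ⟨5⟩ of ℤ_25 (order 5), i.e. {0, 5, 10, 15, 20}

ker(φ) = {0, 5, 10, 15, 20}


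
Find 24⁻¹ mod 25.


Use the extended Euclidean algorithm to write 1 = 24·s + 25·t; then s mod 25 is the inverse.
Euclidean algorithm:
  24 = 0·25 + 24
  25 = 1·24 + 1
  24 = 24·1 + 0
gcd(24,25) = 1
Back-substitution gives: 24·(-1) + 25·(1) = 1
So 24⁻¹ ≡ -1 ≡ 24 (mod 25)
Check: 24 × 24 = 576 ≡ 1 (mod 25) ✓

24⁻¹ ≡ 24 (mod 25)


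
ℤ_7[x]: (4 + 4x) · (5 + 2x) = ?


Expand and collect like terms; reduce coefficients mod 7:
x^0: 4·5 = 20 ≡ 6 (mod 7)
x^1: 4·2 + 4·5 = 28 ≡ 0 (mod 7)
x^2: 4·2 = 8 ≡ 1 (mod 7)
Result: 6 + x^2

f · g = 6 + x^2


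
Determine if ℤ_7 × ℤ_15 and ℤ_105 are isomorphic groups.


Comparing ℤ_7 × ℤ_15 and ℤ_105:
gcd(7,15) = 1, so ℤ_7 × ℤ_15 ≅ ℤ_105 (CRT)

Yes, ℤ_7 × ℤ_15 ≅ ℤ_105


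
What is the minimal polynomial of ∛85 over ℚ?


∛85 satisfies x³ - 85 = 0, irreducible over ℚ (no rational root; 85 is not a perfect cube)

Minimal polynomial: x³ - 85


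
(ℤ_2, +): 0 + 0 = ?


Operation: addition mod 2
0 + 0 = (a + b) mod 2 with a = 0, b = 0

0 + 0 = 0


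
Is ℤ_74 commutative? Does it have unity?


ℤ_74 is a commutative ring with unity 1; 74 = 2×37 is composite, so 2·37 ≡ 0 gives zero divisors (not an integral domain)
Commutative: Yes
Integral domain: No
Has unity: Yes

ℤ_74: Commutative=Yes, Unity=Yes


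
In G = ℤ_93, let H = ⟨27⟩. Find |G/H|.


|⟨27⟩| = n / gcd(27, 93) = 93 / 3 = 31
H is normal (ℤ_93 is abelian).
|G/H| = |G| / |H| = 93 / 31 = 3

|G/H| = 3


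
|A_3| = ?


|A_n| = n!/2 (even permutations)
|A_3| = 3!/2 = 6/2 = 3

|A_3| = 3


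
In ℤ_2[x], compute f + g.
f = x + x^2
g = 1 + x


Add coefficients mod 2:
x^0: 0 + 1 = 1 (mod 2)
x^1: 1 + 1 = 0 (mod 2)
x^2: 1 + 0 = 1 (mod 2)
Result: 1 + x^2

f + g = 1 + x^2


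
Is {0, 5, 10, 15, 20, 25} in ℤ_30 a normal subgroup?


H = {0, 5, 10, 15, 20, 25} in ℤ_30
ℤ_30 is abelian; every subgroup of an abelian group is normal

Yes, normal subgroup


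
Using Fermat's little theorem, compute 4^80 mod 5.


Fermat's little theorem: if p is prime and gcd(a,p)=1, then a^(p-1) ≡ 1 (mod p)
p = 5 is prime, gcd(4,5) = 1
Reduce exponent: 80 mod 4 = 0
So 4^80 ≡ 4^0 (mod 5)
4^0 = 1

4^80 ≡ 1 (mod 5)


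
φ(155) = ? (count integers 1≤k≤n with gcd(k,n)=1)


Factor n: 155 = 5 × 31
φ(n) = n · ∏(1 - 1/p) over distinct primes p | n
φ(155) = 155 · (1 - 1/5) · (1 - 1/31) = 120

φ(155) = 120


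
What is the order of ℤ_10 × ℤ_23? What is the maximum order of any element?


|ℤ_10 × ℤ_23| = 10 × 23 = 230
Max element order = lcm(10,23) = 230
Cyclic? Yes (gcd=1)

|ℤ_10×ℤ_23| = 230, max element order = 230


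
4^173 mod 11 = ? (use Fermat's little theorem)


Fermat's little theorem: if p is prime and gcd(a,p)=1, then a^(p-1) ≡ 1 (mod p)
p = 11 is prime, gcd(4,11) = 1
Reduce exponent: 173 mod 10 = 3
So 4^173 ≡ 4^3 (mod 11)
4^3 mod 11 = 9

4^173 ≡ 9 (mod 11)


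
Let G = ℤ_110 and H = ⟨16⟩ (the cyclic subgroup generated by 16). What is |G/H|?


|⟨16⟩| = n / gcd(16, 110) = 110 / 2 = 55
H is normal (ℤ_110 is abelian).
|G/H| = |G| / |H| = 110 / 55 = 2

|G/H| = 2


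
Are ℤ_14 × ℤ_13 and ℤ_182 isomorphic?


Comparing ℤ_14 × ℤ_13 and ℤ_182:
gcd(14,13) = 1, so ℤ_14 × ℤ_13 ≅ ℤ_182 (CRT)

Yes, ℤ_14 × ℤ_13 ≅ ℤ_182


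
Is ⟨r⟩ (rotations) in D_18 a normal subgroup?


H = ⟨r⟩ (rotations) in D_18
The rotation subgroup ⟨r⟩ has index 2 in D_18, so it is normal

Yes, normal subgroup


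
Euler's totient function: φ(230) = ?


Factor n: 230 = 2 × 5 × 23
φ(n) = n · ∏(1 - 1/p) over distinct primes p | n
φ(230) = 230 · (1 - 1/2) · (1 - 1/5) · (1 - 1/23) = 88

φ(230) = 88


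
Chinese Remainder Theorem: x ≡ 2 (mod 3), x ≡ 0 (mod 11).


m₁ = 3, m₂ = 11, gcd = 1, so CRT applies. M = m₁·m₂ = 33
Let M₁ = M/m₁ = 11, M₂ = M/m₂ = 3
Find y₁ ≡ M₁⁻¹ (mod m₁): 11⁻¹ ≡ 2 (mod 3)
Find y₂ ≡ M₂⁻¹ (mod m₂): 3⁻¹ ≡ 4 (mod 11)
x = a₁·M₁·y₁ + a₂·M₂·y₂ = 2·11·2 + 0·3·4 = 44
Reduce mod 33: x ≡ 11
Check: 11 mod 3 = 2 ✓, 11 mod 11 = 0 ✓

x ≡ 11 (mod 33)


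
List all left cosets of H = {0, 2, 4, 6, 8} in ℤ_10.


H = {0, 2, 4, 6, 8}, |H| = 5
Number of cosets = |G|/|H| = 10/5 = 2
0 + H = {0, 2, 4, 6, 8}
1 + H = {1, 3, 5, 7, 9}

Cosets: 0+H={0,2,4,6,8}; 1+H={1,3,5,7,9}


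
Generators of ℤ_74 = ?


g generates ℤ_n iff gcd(g,n) = 1
Prime factors of 74: 2, 37
Generators are g ∈ {1,...,73} not divisible by any of these primes.
Generators: {1, 3, 5, 7, 9, 11, 13, 15, 17, 19, 21, 23, 25, 27, 29, 31, 33, 35, 39, 41, 43, 45, 47, 49, 51, 53, 55, 57, 59, 61, 63, 65, 67, 69, 71, 73}
Number of generators = φ(74) = 36

Generators of ℤ_74 = {1, 3, 5, 7, 9, 11, 13, 15, 17, 19, 21, 23, 25, 27, 29, 31, 33, 35, 39, 41, 43, 45, 47, 49, 51, 53, 55, 57, 59, 61, 63, 65, 67, 69, 71, 73}


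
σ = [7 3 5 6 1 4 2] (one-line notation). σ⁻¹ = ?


To find σ⁻¹, swap domain and range:
σ(1) = 7 → σ⁻¹(7) = 1
σ(2) = 3 → σ⁻¹(3) = 2
σ(3) = 5 → σ⁻¹(5) = 3
σ(4) = 6 → σ⁻¹(6) = 4
σ(5) = 1 → σ⁻¹(1) = 5
σ(6) = 4 → σ⁻¹(4) = 6
σ(7) = 2 → σ⁻¹(2) = 7

σ⁻¹ = [5 7 2 6 3 4 1]


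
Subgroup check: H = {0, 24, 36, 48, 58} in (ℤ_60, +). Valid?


Subgroup test for H = {0, 24, 36, 48, 58} in (ℤ_60, +):
(1) 0 ∈ H? Yes
(2) Closure: for all a,b ∈ H, (a+b) mod 60 ∈ H? No  [counterexample: 24 + 48 = 12 ∉ H]
(3) Inverses: for all a ∈ H, -a mod 60 ∈ H? No

No, H is not a subgroup of ℤ_60


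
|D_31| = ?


|D_n| = 2n (n rotations and n reflections)
|D_31| = 2×31 = 62

|D_31| = 62


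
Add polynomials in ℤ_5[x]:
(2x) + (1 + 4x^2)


Add coefficients mod 5:
x^0: 0 + 1 = 1 (mod 5)
x^1: 2 + 0 = 2 (mod 5)
x^2: 0 + 4 = 4 (mod 5)
Result: 1 + 2x + 4x^2

f + g = 1 + 2x + 4x^2


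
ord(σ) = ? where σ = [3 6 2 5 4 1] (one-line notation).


Cycle decomposition: (1 3 2 6) (4 5)
Cycle lengths: 4, 2
Order = lcm(4, 2) = 4

ord(σ) = 4


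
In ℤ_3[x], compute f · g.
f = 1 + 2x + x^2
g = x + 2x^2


Expand and collect like terms; reduce coefficients mod 3:
x^0: 1·0 = 0 ≡ 0 (mod 3)
x^1: 1·1 + 2·0 = 1 ≡ 1 (mod 3)
x^2: 1·2 + 2·1 + 1·0 = 4 ≡ 1 (mod 3)
x^3: 2·2 + 1·1 = 5 ≡ 2 (mod 3)
x^4: 1·2 = 2 ≡ 2 (mod 3)
Result: x + x^2 + 2x^3 + 2x^4

f · g = x + x^2 + 2x^3 + 2x^4


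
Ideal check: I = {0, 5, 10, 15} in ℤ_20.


Check ideal conditions for I = {0, 5, 10, 15} in ℤ_20:
(1) I is an additive subgroup? Yes
(2) For r ∈ ℤ_20 and a ∈ I: r·a ∈ I? Yes

Yes, I is an ideal of ℤ_20


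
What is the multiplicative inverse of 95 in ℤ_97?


Use the extended Euclidean algorithm to write 1 = 95·s + 97·t; then s mod 97 is the inverse.
Euclidean algorithm:
  95 = 0·97 + 95
  97 = 1·95 + 2
  95 = 47·2 + 1
  2 = 2·1 + 0
gcd(95,97) = 1
Back-substitution gives: 95·(48) + 97·(-47) = 1
So 95⁻¹ ≡ 48 ≡ 48 (mod 97)
Check: 95 × 48 = 4560 ≡ 1 (mod 97) ✓

95⁻¹ ≡ 48 (mod 97)


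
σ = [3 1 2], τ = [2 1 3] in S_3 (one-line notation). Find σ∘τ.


σ∘τ: apply τ first, then σ
1 →τ 2 →σ 1
2 →τ 1 →σ 3
3 →τ 3 →σ 2

σ∘τ = [1 3 2]


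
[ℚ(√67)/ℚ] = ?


√67 has minimal polynomial x² - 67 (irreducible over ℚ since 67 is squarefree)

[ℚ(√67)/ℚ] = 2


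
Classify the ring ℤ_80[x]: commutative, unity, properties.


ℤ_80 has zero divisors (2·40 ≡ 0), and these lift to constant zero divisors in ℤ_80[x]; so not an integral domain
Commutative: Yes
Integral domain: No
Has unity: Yes

ℤ_80[x]: Commutative=Yes, Unity=Yes


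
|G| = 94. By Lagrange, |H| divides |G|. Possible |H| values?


Lagrange's theorem: |H| divides |G|
|G| = 94
Divisors of 94: 1, 2, 47, 94

Possible subgroup orders: {1, 2, 47, 94}


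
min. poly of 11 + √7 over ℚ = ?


Let α = 11 + √7. Then α - 11 = √7, so (α - 11)² = 7, giving α² - 22α + 114 = 0. Degree 2 and α ∉ ℚ, so this is the minimal polynomial.

Minimal polynomial: x² - 22x + 114


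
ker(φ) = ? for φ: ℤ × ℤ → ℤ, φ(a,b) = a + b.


Kernel = preimage of identity
ker(φ) = {(a,b) ∈ ℤ² | a+b = 0} = {(a,-a) | a ∈ ℤ}

ker(φ) = {(a,-a) | a ∈ ℤ}


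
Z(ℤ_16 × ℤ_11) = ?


Z(G) = {g ∈ G | gx = xg for all x ∈ G}
Direct product of abelian groups is abelian, so Z(G) = G

Z(ℤ_16 × ℤ_11) = ℤ_16 × ℤ_11


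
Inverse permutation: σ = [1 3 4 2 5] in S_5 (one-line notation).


To find σ⁻¹, swap domain and range:
σ(1) = 1 → σ⁻¹(1) = 1
σ(2) = 3 → σ⁻¹(3) = 2
σ(3) = 4 → σ⁻¹(4) = 3
σ(4) = 2 → σ⁻¹(2) = 4
σ(5) = 5 → σ⁻¹(5) = 5

σ⁻¹ = [1 4 2 3 5]


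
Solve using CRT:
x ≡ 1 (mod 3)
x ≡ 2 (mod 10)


m₁ = 3, m₂ = 10, gcd = 1, so CRT applies. M = m₁·m₂ = 30
Let M₁ = M/m₁ = 10, M₂ = M/m₂ = 3
Find y₁ ≡ M₁⁻¹ (mod m₁): 10⁻¹ ≡ 1 (mod 3)
Find y₂ ≡ M₂⁻¹ (mod m₂): 3⁻¹ ≡ 7 (mod 10)
x = a₁·M₁·y₁ + a₂·M₂·y₂ = 1·10·1 + 2·3·7 = 52
Reduce mod 30: x ≡ 22
Check: 22 mod 3 = 1 ✓, 22 mod 10 = 2 ✓

x ≡ 22 (mod 30)


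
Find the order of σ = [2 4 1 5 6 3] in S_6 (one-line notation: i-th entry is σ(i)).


Cycle decomposition: (1 2 4 5 6 3)
Cycle lengths: 6
Order = lcm(6) = 6

ord(σ) = 6


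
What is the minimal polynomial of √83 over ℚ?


√83 satisfies x² - 83 = 0, irreducible over ℚ since 83 is squarefree

Minimal polynomial: x² - 83


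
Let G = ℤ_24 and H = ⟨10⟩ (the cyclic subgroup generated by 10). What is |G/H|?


|⟨10⟩| = n / gcd(10, 24) = 24 / 2 = 12
H is normal (ℤ_24 is abelian).
|G/H| = |G| / |H| = 24 / 12 = 2

|G/H| = 2


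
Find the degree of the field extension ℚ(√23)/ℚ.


√23 has minimal polynomial x² - 23 (irreducible over ℚ since 23 is squarefree)

[ℚ(√23)/ℚ] = 2


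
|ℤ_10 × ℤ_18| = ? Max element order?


|ℤ_10 × ℤ_18| = 10 × 18 = 180
Max element order = lcm(10,18) = 90
Cyclic? No (gcd=2)

|ℤ_10×ℤ_18| = 180, max element order = 90


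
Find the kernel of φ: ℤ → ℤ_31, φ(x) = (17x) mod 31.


Kernel = preimage of identity
ker(φ) = {x ∈ ℤ : 17x ≡ 0 (mod 31)}. gcd(17,31) = 1, so 17x ≡ 0 (mod 31) ⟺ x ≡ 0 (mod 31/1 = 31). Hence ker(φ) = 31ℤ

ker(φ) = 31ℤ


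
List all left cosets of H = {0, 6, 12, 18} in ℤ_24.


H = {0, 6, 12, 18}, |H| = 4
Number of cosets = |G|/|H| = 24/4 = 6
0 + H = {0, 6, 12, 18}
1 + H = {1, 7, 13, 19}
2 + H = {2, 8, 14, 20}
3 + H = {3, 9, 15, 21}
4 + H = {4, 10, 16, 22}
5 + H = {5, 11, 17, 23}

Cosets: 0+H={0,6,12,18}; 1+H={1,7,13,19}; 2+H={2,8,14,20}; 3+H={3,9,15,21}; 4+H={4,10,16,22}; 5+H={5,11,17,23}


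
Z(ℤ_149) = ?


Z(G) = {g ∈ G | gx = xg for all x ∈ G}
ℤ_149 is abelian, so Z(G) = G

Z(ℤ_149) = ℤ_149


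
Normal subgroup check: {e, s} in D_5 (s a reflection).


H = {e, s} in D_5 (s a reflection)
r·s·r⁻¹ = sr⁻² ≠ s for n ≥ 3, so {e, s} is not closed under conjugation

No, not a normal subgroup


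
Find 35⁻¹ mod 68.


Use the extended Euclidean algorithm to write 1 = 35·s + 68·t; then s mod 68 is the inverse.
Euclidean algorithm:
  35 = 0·68 + 35
  68 = 1·35 + 33
  35 = 1·33 + 2
  33 = 16·2 + 1
  2 = 2·1 + 0
gcd(35,68) = 1
Back-substitution gives: 35·(-33) + 68·(17) = 1
So 35⁻¹ ≡ -33 ≡ 35 (mod 68)
Check: 35 × 35 = 1225 ≡ 1 (mod 68) ✓

35⁻¹ ≡ 35 (mod 68)


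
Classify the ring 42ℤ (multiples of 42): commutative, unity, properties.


42ℤ is a commutative ring under +,× but has no multiplicative identity (1 ∉ 42ℤ); it has no zero divisors, but without unity it is not an integral domain
Commutative: Yes
Integral domain: No
Has unity: No

42ℤ (multiples of 42): Commutative=Yes, Unity=No


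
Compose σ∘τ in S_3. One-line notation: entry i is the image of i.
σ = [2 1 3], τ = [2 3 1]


σ∘τ: apply τ first, then σ
1 →τ 2 →σ 1
2 →τ 3 →σ 3
3 →τ 1 →σ 2

σ∘τ = [1 3 2]


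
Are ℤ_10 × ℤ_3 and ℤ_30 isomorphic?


Comparing ℤ_10 × ℤ_3 and ℤ_30:
gcd(10,3) = 1, so ℤ_10 × ℤ_3 ≅ ℤ_30 (CRT)

Yes, ℤ_10 × ℤ_3 ≅ ℤ_30


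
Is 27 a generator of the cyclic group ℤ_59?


g generates ℤ_n iff gcd(g, n) = 1
gcd(27, 59) = 1
Since gcd = 1, 27 is a generator.

Yes, 27 generates ℤ_59


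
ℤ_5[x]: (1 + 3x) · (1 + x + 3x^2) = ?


Expand and collect like terms; reduce coefficients mod 5:
x^0: 1·1 = 1 ≡ 1 (mod 5)
x^1: 1·1 + 3·1 = 4 ≡ 4 (mod 5)
x^2: 1·3 + 3·1 = 6 ≡ 1 (mod 5)
x^3: 3·3 = 9 ≡ 4 (mod 5)
Result: 1 + 4x + x^2 + 4x^3

f · g = 1 + 4x + x^2 + 4x^3


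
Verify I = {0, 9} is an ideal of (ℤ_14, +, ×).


Check ideal conditions for I = {0, 9} in ℤ_14:
(1) I is an additive subgroup? No
(2) For r ∈ ℤ_14 and a ∈ I: r·a ∈ I? No  [counterexample: r=2, a=9, r·a mod 14 = 4 ∉ I]

No, I is not an ideal of ℤ_14


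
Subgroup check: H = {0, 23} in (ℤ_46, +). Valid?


Subgroup test for H = {0, 23} in (ℤ_46, +):
(1) 0 ∈ H? Yes
(2) Closure: for all a,b ∈ H, (a+b) mod 46 ∈ H? Yes
(3) Inverses: for all a ∈ H, -a mod 46 ∈ H? Yes

Yes, H is a subgroup of ℤ_46


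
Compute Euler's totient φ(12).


φ(n) = count of k ∈ {1,...,n} with gcd(k,n)=1
Coprimes to 12: {1, 5, 7, 11}
Count: 4

φ(12) = 4


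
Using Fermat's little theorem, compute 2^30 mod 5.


Fermat's little theorem: if p is prime and gcd(a,p)=1, then a^(p-1) ≡ 1 (mod p)
p = 5 is prime, gcd(2,5) = 1
Reduce exponent: 30 mod 4 = 2
So 2^30 ≡ 2^2 (mod 5)
2^2 mod 5 = 4

2^30 ≡ 4 (mod 5)


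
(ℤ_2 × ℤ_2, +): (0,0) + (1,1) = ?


Operation: componentwise addition mod (2, 2)
(0,0) + (1,1) = ((a₁+b₁) mod 2, (a₂+b₂) mod 2) with a = (0,0), b = (1,1)

(0,0) + (1,1) = (1,1)


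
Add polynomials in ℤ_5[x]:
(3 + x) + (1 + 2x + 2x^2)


Add coefficients mod 5:
x^0: 3 + 1 = 4 (mod 5)
x^1: 1 + 2 = 3 (mod 5)
x^2: 0 + 2 = 2 (mod 5)
Result: 4 + 3x + 2x^2

f + g = 4 + 3x + 2x^2


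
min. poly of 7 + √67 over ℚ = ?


Let α = 7 + √67. Then α - 7 = √67, so (α - 7)² = 67, giving α² - 14α - 18 = 0. Degree 2 and α ∉ ℚ, so this is the minimal polynomial.

Minimal polynomial: x² - 14x - 18


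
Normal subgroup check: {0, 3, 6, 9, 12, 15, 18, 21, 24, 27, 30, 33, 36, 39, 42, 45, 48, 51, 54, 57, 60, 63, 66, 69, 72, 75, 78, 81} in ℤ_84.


H = {0, 3, 6, 9, 12, 15, 18, 21, 24, 27, 30, 33, 36, 39, 42, 45, 48, 51, 54, 57, 60, 63, 66, 69, 72, 75, 78, 81} in ℤ_84
ℤ_84 is abelian; every subgroup of an abelian group is normal

Yes, normal subgroup


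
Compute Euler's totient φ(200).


Factor n: 200 = 2^3 × 5^2
φ(n) = n · ∏(1 - 1/p) over distinct primes p | n
φ(200) = 200 · (1 - 1/2) · (1 - 1/5) = 80

φ(200) = 80


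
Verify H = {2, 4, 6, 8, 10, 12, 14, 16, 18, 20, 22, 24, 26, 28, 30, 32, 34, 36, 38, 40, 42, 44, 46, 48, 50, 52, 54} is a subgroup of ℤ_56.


Subgroup test for H = {2, 4, 6, 8, 10, 12, 14, 16, 18, 20, 22, 24, 26, 28, 30, 32, 34, 36, 38, 40, 42, 44, 46, 48, 50, 52, 54} in (ℤ_56, +):
(1) 0 ∈ H? No
(2) Closure: for all a,b ∈ H, (a+b) mod 56 ∈ H? No  [counterexample: 2 + 54 = 0 ∉ H]
(3) Inverses: for all a ∈ H, -a mod 56 ∈ H? Yes

No, H is not a subgroup of ℤ_56


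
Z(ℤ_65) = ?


Z(G) = {g ∈ G | gx = xg for all x ∈ G}
ℤ_65 is abelian, so Z(G) = G

Z(ℤ_65) = ℤ_65


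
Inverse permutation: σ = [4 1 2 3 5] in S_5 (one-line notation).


To find σ⁻¹, swap domain and range:
σ(1) = 4 → σ⁻¹(4) = 1
σ(2) = 1 → σ⁻¹(1) = 2
σ(3) = 2 → σ⁻¹(2) = 3
σ(4) = 3 → σ⁻¹(3) = 4
σ(5) = 5 → σ⁻¹(5) = 5

σ⁻¹ = [2 3 4 1 5]


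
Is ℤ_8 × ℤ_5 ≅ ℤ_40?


Comparing ℤ_8 × ℤ_5 and ℤ_40:
gcd(8,5) = 1, so ℤ_8 × ℤ_5 ≅ ℤ_40 (CRT)

Yes, ℤ_8 × ℤ_5 ≅ ℤ_40


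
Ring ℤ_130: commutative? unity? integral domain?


ℤ_130 is a commutative ring with unity 1; 130 = 2×65 is composite, so 2·65 ≡ 0 gives zero divisors (not an integral domain)
Commutative: Yes
Integral domain: No
Has unity: Yes

ℤ_130: Commutative=Yes, Unity=Yes


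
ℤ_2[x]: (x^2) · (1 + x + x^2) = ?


Expand and collect like terms; reduce coefficients mod 2:
x^0: 0·1 = 0 ≡ 0 (mod 2)
x^1: 0·1 + 0·1 = 0 ≡ 0 (mod 2)
x^2: 0·1 + 0·1 + 1·1 = 1 ≡ 1 (mod 2)
x^3: 0·1 + 1·1 = 1 ≡ 1 (mod 2)
x^4: 1·1 = 1 ≡ 1 (mod 2)
Result: x^2 + x^3 + x^4

f · g = x^2 + x^3 + x^4


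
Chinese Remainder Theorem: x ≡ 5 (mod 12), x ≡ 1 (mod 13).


m₁ = 12, m₂ = 13, gcd = 1, so CRT applies. M = m₁·m₂ = 156
Let M₁ = M/m₁ = 13, M₂ = M/m₂ = 12
Find y₁ ≡ M₁⁻¹ (mod m₁): 13⁻¹ ≡ 1 (mod 12)
Find y₂ ≡ M₂⁻¹ (mod m₂): 12⁻¹ ≡ 12 (mod 13)
x = a₁·M₁·y₁ + a₂·M₂·y₂ = 5·13·1 + 1·12·12 = 209
Reduce mod 156: x ≡ 53
Check: 53 mod 12 = 5 ✓, 53 mod 13 = 1 ✓

x ≡ 53 (mod 156)


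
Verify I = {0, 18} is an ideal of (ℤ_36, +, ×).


Check ideal conditions for I = {0, 18} in ℤ_36:
(1) I is an additive subgroup? Yes
(2) For r ∈ ℤ_36 and a ∈ I: r·a ∈ I? Yes

Yes, I is an ideal of ℤ_36


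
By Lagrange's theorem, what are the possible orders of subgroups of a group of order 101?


Lagrange's theorem: |H| divides |G|
|G| = 101
Divisors of 101: 1, 101

Possible subgroup orders: {1, 101}


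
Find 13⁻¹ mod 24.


Use the extended Euclidean algorithm to write 1 = 13·s + 24·t; then s mod 24 is the inverse.
Euclidean algorithm:
  13 = 0·24 + 13
  24 = 1·13 + 11
  13 = 1·11 + 2
  11 = 5·2 + 1
  2 = 2·1 + 0
gcd(13,24) = 1
Back-substitution gives: 13·(-11) + 24·(6) = 1
So 13⁻¹ ≡ -11 ≡ 13 (mod 24)
Check: 13 × 13 = 169 ≡ 1 (mod 24) ✓

13⁻¹ ≡ 13 (mod 24)


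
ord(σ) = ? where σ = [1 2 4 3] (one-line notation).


Cycle decomposition: (3 4)
Cycle lengths: 2
Order = lcm(2) = 2

ord(σ) = 2


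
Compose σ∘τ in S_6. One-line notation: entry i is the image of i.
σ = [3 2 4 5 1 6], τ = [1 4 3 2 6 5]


σ∘τ: apply τ first, then σ
1 →τ 1 →σ 3
2 →τ 4 →σ 5
3 →τ 3 →σ 4
4 →τ 2 →σ 2
5 →τ 6 →σ 6
6 →τ 5 →σ 1

σ∘τ = [3 5 4 2 6 1]


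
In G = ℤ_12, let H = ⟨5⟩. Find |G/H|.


|⟨5⟩| = n / gcd(5, 12) = 12 / 1 = 12
H is normal (ℤ_12 is abelian).
|G/H| = |G| / |H| = 12 / 12 = 1

|G/H| = 1


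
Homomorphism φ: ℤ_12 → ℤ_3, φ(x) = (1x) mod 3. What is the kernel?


Kernel = preimage of identity
ker(φ) = {x ∈ ℤ_12 : 1x ≡ 0 (mod 3)}. Since 3 | 12, φ is well-defined. The kernel is the cyclic subgroup ⟨3⟩ of ℤ_12 (order 4), i.e. {0, 3, 6, 9}

ker(φ) = {0, 3, 6, 9}


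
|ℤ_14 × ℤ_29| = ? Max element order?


|ℤ_14 × ℤ_29| = 14 × 29 = 406
Max element order = lcm(14,29) = 406
Cyclic? Yes (gcd=1)

|ℤ_14×ℤ_29| = 406, max element order = 406


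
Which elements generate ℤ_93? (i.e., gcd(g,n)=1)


g generates ℤ_n iff gcd(g,n) = 1
Prime factors of 93: 3, 31
Generators are g ∈ {1,...,92} not divisible by any of these primes.
Generators: {1, 2, 4, 5, 7, 8, 10, 11, 13, 14, 16, 17, 19, 20, 22, 23, 25, 26, 28, 29, 32, 34, 35, 37, 38, 40, 41, 43, 44, 46, 47, 49, 50, 52, 53, 55, 56, 58, 59, 61, 64, 65, 67, 68, 70, 71, 73, 74, 76, 77, 79, 80, 82, 83, 85, 86, 88, 89, 91, 92}
Number of generators = φ(93) = 60

Generators of ℤ_93 = {1, 2, 4, 5, 7, 8, 10, 11, 13, 14, 16, 17, 19, 20, 22, 23, 25, 26, 28, 29, 32, 34, 35, 37, 38, 40, 41, 43, 44, 46, 47, 49, 50, 52, 53, 55, 56, 58, 59, 61, 64, 65, 67, 68, 70, 71, 73, 74, 76, 77, 79, 80, 82, 83, 85, 86, 88, 89, 91, 92}


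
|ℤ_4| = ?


ℤ_n has n elements.

|ℤ_4| = 4


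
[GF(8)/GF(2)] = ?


GF(8) = GF(2^3), so the extension degree is 3

[GF(8)/GF(2)] = 3


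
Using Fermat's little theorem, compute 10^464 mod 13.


Fermat's little theorem: if p is prime and gcd(a,p)=1, then a^(p-1) ≡ 1 (mod p)
p = 13 is prime, gcd(10,13) = 1
Reduce exponent: 464 mod 12 = 8
So 10^464 ≡ 10^8 (mod 13)
10^8 mod 13 = 9

10^464 ≡ 9 (mod 13)


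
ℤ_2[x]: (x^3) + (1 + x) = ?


Add coefficients mod 2:
x^0: 0 + 1 = 1 (mod 2)
x^1: 0 + 1 = 1 (mod 2)
x^2: 0 + 0 = 0 (mod 2)
x^3: 1 + 0 = 1 (mod 2)
Result: 1 + x + x^3

f + g = 1 + x + x^3


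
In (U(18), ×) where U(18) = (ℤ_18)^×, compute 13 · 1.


Operation: multiplication mod 18
13 · 1 = (a × b) mod 18 with a = 13, b = 1

13 · 1 = 13


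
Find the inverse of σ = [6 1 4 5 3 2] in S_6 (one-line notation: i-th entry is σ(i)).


To find σ⁻¹, swap domain and range:
σ(1) = 6 → σ⁻¹(6) = 1
σ(2) = 1 → σ⁻¹(1) = 2
σ(3) = 4 → σ⁻¹(4) = 3
σ(4) = 5 → σ⁻¹(5) = 4
σ(5) = 3 → σ⁻¹(3) = 5
σ(6) = 2 → σ⁻¹(2) = 6

σ⁻¹ = [2 6 5 3 4 1]


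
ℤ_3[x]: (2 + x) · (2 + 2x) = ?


Expand and collect like terms; reduce coefficients mod 3:
x^0: 2·2 = 4 ≡ 1 (mod 3)
x^1: 2·2 + 1·2 = 6 ≡ 0 (mod 3)
x^2: 1·2 = 2 ≡ 2 (mod 3)
Result: 1 + 2x^2

f · g = 1 + 2x^2


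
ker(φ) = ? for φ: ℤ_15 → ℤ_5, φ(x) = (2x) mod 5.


Kernel = preimage of identity
ker(φ) = {x ∈ ℤ_15 : 2x ≡ 0 (mod 5)}. Since 5 | 15, φ is well-defined. The kernel is the cyclic subgroup ⟨5⟩ of ℤ_15 (order 3), i.e. {0, 5, 10}

ker(φ) = {0, 5, 10}


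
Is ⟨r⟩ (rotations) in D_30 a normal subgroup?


H = ⟨r⟩ (rotations) in D_30
The rotation subgroup ⟨r⟩ has index 2 in D_30, so it is normal

Yes, normal subgroup


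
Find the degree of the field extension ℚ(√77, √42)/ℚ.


[ℚ(√77,√42):ℚ] = [ℚ(√77,√42):ℚ(√77)]·[ℚ(√77):ℚ] = 2·2 = 4

[ℚ(√77, √42)/ℚ] = 4


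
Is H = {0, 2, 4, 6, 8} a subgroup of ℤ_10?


Subgroup test for H = {0, 2, 4, 6, 8} in (ℤ_10, +):
(1) 0 ∈ H? Yes
(2) Closure: for all a,b ∈ H, (a+b) mod 10 ∈ H? Yes
(3) Inverses: for all a ∈ H, -a mod 10 ∈ H? Yes

Yes, H is a subgroup of ℤ_10


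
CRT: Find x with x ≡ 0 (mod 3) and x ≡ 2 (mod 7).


m₁ = 3, m₂ = 7, gcd = 1, so CRT applies. M = m₁·m₂ = 21
Let M₁ = M/m₁ = 7, M₂ = M/m₂ = 3
Find y₁ ≡ M₁⁻¹ (mod m₁): 7⁻¹ ≡ 1 (mod 3)
Find y₂ ≡ M₂⁻¹ (mod m₂): 3⁻¹ ≡ 5 (mod 7)
x = a₁·M₁·y₁ + a₂·M₂·y₂ = 0·7·1 + 2·3·5 = 30
Reduce mod 21: x ≡ 9
Check: 9 mod 3 = 0 ✓, 9 mod 7 = 2 ✓

x ≡ 9 (mod 21)


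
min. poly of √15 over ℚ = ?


√15 satisfies x² - 15 = 0, irreducible over ℚ since 15 is squarefree

Minimal polynomial: x² - 15


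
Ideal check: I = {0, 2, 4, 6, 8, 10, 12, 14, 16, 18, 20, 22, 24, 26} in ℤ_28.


Check ideal conditions for I = {0, 2, 4, 6, 8, 10, 12, 14, 16, 18, 20, 22, 24, 26} in ℤ_28:
(1) I is an additive subgroup? Yes
(2) For r ∈ ℤ_28 and a ∈ I: r·a ∈ I? Yes

Yes, I is an ideal of ℤ_28


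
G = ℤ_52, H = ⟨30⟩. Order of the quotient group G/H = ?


|⟨30⟩| = n / gcd(30, 52) = 52 / 2 = 26
H is normal (ℤ_52 is abelian).
|G/H| = |G| / |H| = 52 / 26 = 2

|G/H| = 2


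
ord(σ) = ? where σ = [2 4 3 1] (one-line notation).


Cycle decomposition: (1 2 4)
Cycle lengths: 3
Order = lcm(3) = 3

ord(σ) = 3


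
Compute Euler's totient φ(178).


Factor n: 178 = 2 × 89
φ(n) = n · ∏(1 - 1/p) over distinct primes p | n
φ(178) = 178 · (1 - 1/2) · (1 - 1/89) = 88

φ(178) = 88


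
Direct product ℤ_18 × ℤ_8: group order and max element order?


|ℤ_18 × ℤ_8| = 18 × 8 = 144
Max element order = lcm(18,8) = 72
Cyclic? No (gcd=2)

|ℤ_18×ℤ_8| = 144, max element order = 72


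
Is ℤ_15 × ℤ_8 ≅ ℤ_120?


Comparing ℤ_15 × ℤ_8 and ℤ_120:
gcd(15,8) = 1, so ℤ_15 × ℤ_8 ≅ ℤ_120 (CRT)

Yes, ℤ_15 × ℤ_8 ≅ ℤ_120


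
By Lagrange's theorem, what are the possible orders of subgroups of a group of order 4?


Lagrange's theorem: |H| divides |G|
|G| = 4
Divisors of 4: 1, 2, 4

Possible subgroup orders: {1, 2, 4}


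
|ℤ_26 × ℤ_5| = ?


|A × B| = |A| · |B|
|ℤ_26 × ℤ_5| = 26 × 5 = 130

|ℤ_26 × ℤ_5| = 130


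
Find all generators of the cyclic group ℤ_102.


g generates ℤ_n iff gcd(g,n) = 1
Prime factors of 102: 2, 3, 17
Generators are g ∈ {1,...,101} not divisible by any of these primes.
Generators: {1, 5, 7, 11, 13, 19, 23, 25, 29, 31, 35, 37, 41, 43, 47, 49, 53, 55, 59, 61, 65, 67, 71, 73, 77, 79, 83, 89, 91, 95, 97, 101}
Number of generators = φ(102) = 32

Generators of ℤ_102 = {1, 5, 7, 11, 13, 19, 23, 25, 29, 31, 35, 37, 41, 43, 47, 49, 53, 55, 59, 61, 65, 67, 71, 73, 77, 79, 83, 89, 91, 95, 97, 101}


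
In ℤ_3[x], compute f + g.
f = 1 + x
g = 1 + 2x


Add coefficients mod 3:
x^0: 1 + 1 = 2 (mod 3)
x^1: 1 + 2 = 0 (mod 3)
Result: 2

f + g = 2


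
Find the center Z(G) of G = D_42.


Z(G) = {g ∈ G | gx = xg for all x ∈ G}
For even n, Z(D_n) = {e, r^(n/2)}: the 180° rotation r^21 commutes with every reflection and rotation

Z(D_42) = {e, r^21}


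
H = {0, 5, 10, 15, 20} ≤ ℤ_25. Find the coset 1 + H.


1 + H = {1 + h (mod 25) : h ∈ H}
1+0=1, 1+5=6, 1+10=11, 1+15=16, 1+20=21

1 + H = {1, 6, 11, 16, 21}


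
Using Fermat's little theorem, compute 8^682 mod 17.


Fermat's little theorem: if p is prime and gcd(a,p)=1, then a^(p-1) ≡ 1 (mod p)
p = 17 is prime, gcd(8,17) = 1
Reduce exponent: 682 mod 16 = 10
So 8^682 ≡ 8^10 (mod 17)
8^10 mod 17 = 13

8^682 ≡ 13 (mod 17)


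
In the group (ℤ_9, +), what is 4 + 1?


Operation: addition mod 9
4 + 1 = (a + b) mod 9 with a = 4, b = 1

4 + 1 = 5


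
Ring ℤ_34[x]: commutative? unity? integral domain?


ℤ_34 has zero divisors (2·17 ≡ 0), and these lift to constant zero divisors in ℤ_34[x]; so not an integral domain
Commutative: Yes
Integral domain: No
Has unity: Yes

ℤ_34[x]: Commutative=Yes, Unity=Yes


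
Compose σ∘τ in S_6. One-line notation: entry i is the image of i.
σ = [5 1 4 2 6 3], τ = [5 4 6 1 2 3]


σ∘τ: apply τ first, then σ
1 →τ 5 →σ 6
2 →τ 4 →σ 2
3 →τ 6 →σ 3
4 →τ 1 →σ 5
5 →τ 2 →σ 1
6 →τ 3 →σ 4

σ∘τ = [6 2 3 5 1 4]


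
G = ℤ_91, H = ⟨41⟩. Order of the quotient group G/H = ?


|⟨41⟩| = n / gcd(41, 91) = 91 / 1 = 91
H is normal (ℤ_91 is abelian).
|G/H| = |G| / |H| = 91 / 91 = 1

|G/H| = 1


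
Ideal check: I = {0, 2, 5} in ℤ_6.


Check ideal conditions for I = {0, 2, 5} in ℤ_6:
(1) I is an additive subgroup? No
(2) For r ∈ ℤ_6 and a ∈ I: r·a ∈ I? No  [counterexample: r=2, a=2, r·a mod 6 = 4 ∉ I]

No, I is not an ideal of ℤ_6


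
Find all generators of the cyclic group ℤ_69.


g generates ℤ_n iff gcd(g,n) = 1
Prime factors of 69: 3, 23
Generators are g ∈ {1,...,68} not divisible by any of these primes.
Generators: {1, 2, 4, 5, 7, 8, 10, 11, 13, 14, 16, 17, 19, 20, 22, 25, 26, 28, 29, 31, 32, 34, 35, 37, 38, 40, 41, 43, 44, 47, 49, 50, 52, 53, 55, 56, 58, 59, 61, 62, 64, 65, 67, 68}
Number of generators = φ(69) = 44

Generators of ℤ_69 = {1, 2, 4, 5, 7, 8, 10, 11, 13, 14, 16, 17, 19, 20, 22, 25, 26, 28, 29, 31, 32, 34, 35, 37, 38, 40, 41, 43, 44, 47, 49, 50, 52, 53, 55, 56, 58, 59, 61, 62, 64, 65, 67, 68}


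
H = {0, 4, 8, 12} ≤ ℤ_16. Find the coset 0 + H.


0 + H = {0 + h (mod 16) : h ∈ H}
0+0=0, 0+4=4, 0+8=8, 0+12=12

0 + H = {0, 4, 8, 12}


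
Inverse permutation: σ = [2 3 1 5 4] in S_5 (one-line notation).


To find σ⁻¹, swap domain and range:
σ(1) = 2 → σ⁻¹(2) = 1
σ(2) = 3 → σ⁻¹(3) = 2
σ(3) = 1 → σ⁻¹(1) = 3
σ(4) = 5 → σ⁻¹(5) = 4
σ(5) = 4 → σ⁻¹(4) = 5

σ⁻¹ = [3 1 2 5 4]


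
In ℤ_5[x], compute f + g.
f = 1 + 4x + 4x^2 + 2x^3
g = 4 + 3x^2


Add coefficients mod 5:
x^0: 1 + 4 = 0 (mod 5)
x^1: 4 + 0 = 4 (mod 5)
x^2: 4 + 3 = 2 (mod 5)
x^3: 2 + 0 = 2 (mod 5)
Result: 4x + 2x^2 + 2x^3

f + g = 4x + 2x^2 + 2x^3


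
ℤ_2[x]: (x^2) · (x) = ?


Expand and collect like terms; reduce coefficients mod 2:
x^0: 0·0 = 0 ≡ 0 (mod 2)
x^1: 0·1 + 0·0 = 0 ≡ 0 (mod 2)
x^2: 0·1 + 1·0 = 0 ≡ 0 (mod 2)
x^3: 1·1 = 1 ≡ 1 (mod 2)
Result: x^3

f · g = x^3


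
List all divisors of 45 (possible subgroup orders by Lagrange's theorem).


Lagrange's theorem: |H| divides |G|
|G| = 45
Divisors of 45: 1, 3, 5, 9, 15, 45

Possible subgroup orders: {1, 3, 5, 9, 15, 45}


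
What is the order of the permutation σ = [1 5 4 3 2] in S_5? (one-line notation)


Cycle decomposition: (2 5) (3 4)
Cycle lengths: 2, 2
Order = lcm(2, 2) = 2

ord(σ) = 2


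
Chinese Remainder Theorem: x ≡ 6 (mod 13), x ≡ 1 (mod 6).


m₁ = 13, m₂ = 6, gcd = 1, so CRT applies. M = m₁·m₂ = 78
Let M₁ = M/m₁ = 6, M₂ = M/m₂ = 13
Find y₁ ≡ M₁⁻¹ (mod m₁): 6⁻¹ ≡ 11 (mod 13)
Find y₂ ≡ M₂⁻¹ (mod m₂): 13⁻¹ ≡ 1 (mod 6)
x = a₁·M₁·y₁ + a₂·M₂·y₂ = 6·6·11 + 1·13·1 = 409
Reduce mod 78: x ≡ 19
Check: 19 mod 13 = 6 ✓, 19 mod 6 = 1 ✓

x ≡ 19 (mod 78)


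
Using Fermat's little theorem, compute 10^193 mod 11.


Fermat's little theorem: if p is prime and gcd(a,p)=1, then a^(p-1) ≡ 1 (mod p)
p = 11 is prime, gcd(10,11) = 1
Reduce exponent: 193 mod 10 = 3
So 10^193 ≡ 10^3 (mod 11)
10^3 mod 11 = 10

10^193 ≡ 10 (mod 11)


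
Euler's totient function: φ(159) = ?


Factor n: 159 = 3 × 53
φ(n) = n · ∏(1 - 1/p) over distinct primes p | n
φ(159) = 159 · (1 - 1/3) · (1 - 1/53) = 104

φ(159) = 104


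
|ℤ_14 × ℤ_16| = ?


|A × B| = |A| · |B|
|ℤ_14 × ℤ_16| = 14 × 16 = 224

|ℤ_14 × ℤ_16| = 224


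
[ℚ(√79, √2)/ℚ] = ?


[ℚ(√79,√2):ℚ] = [ℚ(√79,√2):ℚ(√79)]·[ℚ(√79):ℚ] = 2·2 = 4

[ℚ(√79, √2)/ℚ] = 4


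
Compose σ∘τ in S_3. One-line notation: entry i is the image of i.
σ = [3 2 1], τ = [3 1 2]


σ∘τ: apply τ first, then σ
1 →τ 3 →σ 1
2 →τ 1 →σ 3
3 →τ 2 →σ 2

σ∘τ = [1 3 2]


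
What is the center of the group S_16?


Z(G) = {g ∈ G | gx = xg for all x ∈ G}
S_n is non-abelian for n ≥ 3; Z(S_16) is trivial

Z(S_16) = {e}


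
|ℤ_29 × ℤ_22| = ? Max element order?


|ℤ_29 × ℤ_22| = 29 × 22 = 638
Max element order = lcm(29,22) = 638
Cyclic? Yes (gcd=1)

|ℤ_29×ℤ_22| = 638, max element order = 638


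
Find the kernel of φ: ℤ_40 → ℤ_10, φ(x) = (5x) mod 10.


Kernel = preimage of identity
ker(φ) = {x ∈ ℤ_40 : 5x ≡ 0 (mod 10)}. Since 10 | 40, φ is well-defined. The kernel is the cyclic subgroup ⟨2⟩ of ℤ_40 (order 20), i.e. {0, 2, 4, 6, 8, 10, 12, 14, 16, 18, 20, 22, 24, 26, 28, 30, 32, 34, 36, 38}

ker(φ) = {0, 2, 4, 6, 8, 10, 12, 14, 16, 18, 20, 22, 24, 26, 28, 30, 32, 34, 36, 38}


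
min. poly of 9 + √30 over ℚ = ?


Let α = 9 + √30. Then α - 9 = √30, so (α - 9)² = 30, giving α² - 18α + 51 = 0. Degree 2 and α ∉ ℚ, so this is the minimal polynomial.

Minimal polynomial: x² - 18x + 51


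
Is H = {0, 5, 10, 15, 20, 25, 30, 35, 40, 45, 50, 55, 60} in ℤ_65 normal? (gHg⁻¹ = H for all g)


H = {0, 5, 10, 15, 20, 25, 30, 35, 40, 45, 50, 55, 60} in ℤ_65
ℤ_65 is abelian; every subgroup of an abelian group is normal

Yes, normal subgroup


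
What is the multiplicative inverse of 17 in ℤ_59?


Use the extended Euclidean algorithm to write 1 = 17·s + 59·t; then s mod 59 is the inverse.
Euclidean algorithm:
  17 = 0·59 + 17
  59 = 3·17 + 8
  17 = 2·8 + 1
  8 = 8·1 + 0
gcd(17,59) = 1
Back-substitution gives: 17·(7) + 59·(-2) = 1
So 17⁻¹ ≡ 7 ≡ 7 (mod 59)
Check: 17 × 7 = 119 ≡ 1 (mod 59) ✓

17⁻¹ ≡ 7 (mod 59)


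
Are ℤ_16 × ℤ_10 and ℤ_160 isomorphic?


Comparing ℤ_16 × ℤ_10 and ℤ_160:
gcd(16,10) = 2 ≠ 1. Max element order in ℤ_16×ℤ_10 is lcm(16,10) = 80 < 160, so it has no element of order 160

No, ℤ_16 × ℤ_10 ≇ ℤ_160


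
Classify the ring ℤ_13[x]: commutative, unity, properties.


ℤ_13 is a field (n prime), so ℤ_13[x] is a commutative integral domain with unity
Commutative: Yes
Integral domain: Yes
Has unity: Yes

ℤ_13[x]: Commutative=Yes, Unity=Yes


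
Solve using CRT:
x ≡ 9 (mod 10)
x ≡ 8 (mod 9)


m₁ = 10, m₂ = 9, gcd = 1, so CRT applies. M = m₁·m₂ = 90
Let M₁ = M/m₁ = 9, M₂ = M/m₂ = 10
Find y₁ ≡ M₁⁻¹ (mod m₁): 9⁻¹ ≡ 9 (mod 10)
Find y₂ ≡ M₂⁻¹ (mod m₂): 10⁻¹ ≡ 1 (mod 9)
x = a₁·M₁·y₁ + a₂·M₂·y₂ = 9·9·9 + 8·10·1 = 809
Reduce mod 90: x ≡ 89
Check: 89 mod 10 = 9 ✓, 89 mod 9 = 8 ✓

x ≡ 89 (mod 90)


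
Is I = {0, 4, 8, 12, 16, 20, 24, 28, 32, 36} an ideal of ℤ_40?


Check ideal conditions for I = {0, 4, 8, 12, 16, 20, 24, 28, 32, 36} in ℤ_40:
(1) I is an additive subgroup? Yes
(2) For r ∈ ℤ_40 and a ∈ I: r·a ∈ I? Yes

Yes, I is an ideal of ℤ_40


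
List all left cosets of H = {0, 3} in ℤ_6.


H = {0, 3}, |H| = 2
Number of cosets = |G|/|H| = 6/2 = 3
0 + H = {0, 3}
1 + H = {1, 4}
2 + H = {2, 5}

Cosets: 0+H={0,3}; 1+H={1,4}; 2+H={2,5}


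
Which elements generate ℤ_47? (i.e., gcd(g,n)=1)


g generates ℤ_n iff gcd(g,n) = 1
Prime factors of 47: 47
Generators are g ∈ {1,...,46} not divisible by any of these primes.
Generators: {1, 2, 3, 4, 5, 6, 7, 8, 9, 10, 11, 12, 13, 14, 15, 16, 17, 18, 19, 20, 21, 22, 23, 24, 25, 26, 27, 28, 29, 30, 31, 32, 33, 34, 35, 36, 37, 38, 39, 40, 41, 42, 43, 44, 45, 46}
Number of generators = φ(47) = 46

Generators of ℤ_47 = {1, 2, 3, 4, 5, 6, 7, 8, 9, 10, 11, 12, 13, 14, 15, 16, 17, 18, 19, 20, 21, 22, 23, 24, 25, 26, 27, 28, 29, 30, 31, 32, 33, 34, 35, 36, 37, 38, 39, 40, 41, 42, 43, 44, 45, 46}


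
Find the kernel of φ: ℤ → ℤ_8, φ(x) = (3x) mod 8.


Kernel = preimage of identity
ker(φ) = {x ∈ ℤ : 3x ≡ 0 (mod 8)}. gcd(3,8) = 1, so 3x ≡ 0 (mod 8) ⟺ x ≡ 0 (mod 8/1 = 8). Hence ker(φ) = 8ℤ

ker(φ) = 8ℤ


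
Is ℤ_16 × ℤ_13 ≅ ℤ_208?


Comparing ℤ_16 × ℤ_13 and ℤ_208:
gcd(16,13) = 1, so ℤ_16 × ℤ_13 ≅ ℤ_208 (CRT)

Yes, ℤ_16 × ℤ_13 ≅ ℤ_208


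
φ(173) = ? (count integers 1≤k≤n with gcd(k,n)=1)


Factor n: 173 = 173
φ(n) = n · ∏(1 - 1/p) over distinct primes p | n
φ(173) = 173 · (1 - 1/173) = 172

φ(173) = 172


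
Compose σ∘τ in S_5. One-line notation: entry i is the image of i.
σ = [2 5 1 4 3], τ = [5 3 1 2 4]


σ∘τ: apply τ first, then σ
1 →τ 5 →σ 3
2 →τ 3 →σ 1
3 →τ 1 →σ 2
4 →τ 2 →σ 5
5 →τ 4 →σ 4

σ∘τ = [3 1 2 5 4]


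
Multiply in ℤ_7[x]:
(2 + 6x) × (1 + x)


Expand and collect like terms; reduce coefficients mod 7:
x^0: 2·1 = 2 ≡ 2 (mod 7)
x^1: 2·1 + 6·1 = 8 ≡ 1 (mod 7)
x^2: 6·1 = 6 ≡ 6 (mod 7)
Result: 2 + x + 6x^2

f · g = 2 + x + 6x^2


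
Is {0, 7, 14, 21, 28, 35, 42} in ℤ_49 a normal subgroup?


H = {0, 7, 14, 21, 28, 35, 42} in ℤ_49
ℤ_49 is abelian; every subgroup of an abelian group is normal

Yes, normal subgroup


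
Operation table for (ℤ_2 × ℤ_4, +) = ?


Elements: {(0,0), (0,1), (0,2), (0,3), (1,0), (1,1), (1,2), (1,3)}
Operation: componentwise addition mod (2, 4)
Entry (a, b) = ((a₁+b₁) mod 2, (a₂+b₂) mod 4)

Cayley table:
      | (0,0) | (0,1) | (0,2) | (0,3) | (1,0) | (1,1) | (1,2) | (1,3)
(0,0) | (0,0) | (0,1) | (0,2) | (0,3) | (1,0) | (1,1) | (1,2) | (1,3)
(0,1) | (0,1) | (0,2) | (0,3) | (0,0) | (1,1) | (1,2) | (1,3) | (1,0)
(0,2) | (0,2) | (0,3) | (0,0) | (0,1) | (1,2) | (1,3) | (1,0) | (1,1)
(0,3) | (0,3) | (0,0) | (0,1) | (0,2) | (1,3) | (1,0) | (1,1) | (1,2)
(1,0) | (1,0) | (1,1) | (1,2) | (1,3) | (0,0) | (0,1) | (0,2) | (0,3)
(1,1) | (1,1) | (1,2) | (1,3) | (1,0) | (0,1) | (0,2) | (0,3) | (0,0)
(1,2) | (1,2) | (1,3) | (1,0) | (1,1) | (0,2) | (0,3) | (0,0) | (0,1)
(1,3) | (1,3) | (1,0) | (1,1) | (1,2) | (0,3) | (0,0) | (0,1) | (0,2)
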